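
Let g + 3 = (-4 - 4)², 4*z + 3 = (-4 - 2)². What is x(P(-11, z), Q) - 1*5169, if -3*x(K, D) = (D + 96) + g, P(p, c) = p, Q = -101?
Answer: -15563/3 ≈ -5187.7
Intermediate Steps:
z = 33/4 (z = -¾ + (-4 - 2)²/4 = -¾ + (¼)*(-6)² = -¾ + (¼)*36 = -¾ + 9 = 33/4 ≈ 8.2500)
g = 61 (g = -3 + (-4 - 4)² = -3 + (-8)² = -3 + 64 = 61)
x(K, D) = -157/3 - D/3 (x(K, D) = -((D + 96) + 61)/3 = -((96 + D) + 61)/3 = -(157 + D)/3 = -157/3 - D/3)
x(P(-11, z), Q) - 1*5169 = (-157/3 - ⅓*(-101)) - 1*5169 = (-157/3 + 101/3) - 5169 = -56/3 - 5169 = -15563/3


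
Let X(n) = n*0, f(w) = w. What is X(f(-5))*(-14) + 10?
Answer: 10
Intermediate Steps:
X(n) = 0
X(f(-5))*(-14) + 10 = 0*(-14) + 10 = 0 + 10 = 10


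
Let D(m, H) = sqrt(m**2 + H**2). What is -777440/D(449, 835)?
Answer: -388720*sqrt(898826)/449413 ≈ -820.03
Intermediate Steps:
D(m, H) = sqrt(H**2 + m**2)
-777440/D(449, 835) = -777440/sqrt(835**2 + 449**2) = -777440/sqrt(697225 + 201601) = -777440*sqrt(898826)/898826 = -388720*sqrt(898826)/449413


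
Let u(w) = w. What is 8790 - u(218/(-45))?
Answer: 395768/45 ≈ 8794.8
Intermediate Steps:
8790 - u(218/(-45)) = 8790 - 218/(-45) = 8790 - 218*(-1)/45 = 8790 - 1*(-218/45) = 8790 + 218/45 = 395768/45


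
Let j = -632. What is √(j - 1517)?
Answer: I*√2149 ≈ 46.357*I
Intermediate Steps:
√(j - 1517) = √(-632 - 1517) = √(-2149) = I*√2149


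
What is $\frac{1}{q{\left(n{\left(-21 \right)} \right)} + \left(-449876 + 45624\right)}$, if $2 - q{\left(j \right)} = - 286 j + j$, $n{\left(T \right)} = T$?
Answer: $- \frac{1}{410235} \approx -2.4376 \cdot 10^{-6}$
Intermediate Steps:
$q{\left(j \right)} = 2 + 285 j$ ($q{\left(j \right)} = 2 - \left(- 286 j + j\right) = 2 - - 285 j = 2 + 285 j$)
$\frac{1}{q{\left(n{\left(-21 \right)} \right)} + \left(-449876 + 45624\right)} = \frac{1}{\left(2 + 285 \left(-21\right)\right) + \left(-449876 + 45624\right)} = \frac{1}{\left(2 - 5985\right) - 404252} = \frac{1}{-5983 - 404252} = \frac{1}{-410235} = - \frac{1}{410235}$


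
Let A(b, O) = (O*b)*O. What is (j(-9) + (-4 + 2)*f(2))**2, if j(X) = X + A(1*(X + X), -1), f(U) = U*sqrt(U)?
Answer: 761 + 216*sqrt(2) ≈ 1066.5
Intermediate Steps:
A(b, O) = b*O**2
f(U) = U**(3/2)
j(X) = 3*X (j(X) = X + (1*(X + X))*(-1)**2 = X + (1*(2*X))*1 = X + (2*X)*1 = X + 2*X = 3*X)
(j(-9) + (-4 + 2)*f(2))**2 = (3*(-9) + (-4 + 2)*2**(3/2))**2 = (-27 - 4*sqrt(2))**2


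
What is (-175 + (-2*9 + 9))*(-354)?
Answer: 65136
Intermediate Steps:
(-175 + (-2*9 + 9))*(-354) = (-175 + (-18 + 9))*(-354) = (-175 - 9)*(-354) = -184*(-354) = 65136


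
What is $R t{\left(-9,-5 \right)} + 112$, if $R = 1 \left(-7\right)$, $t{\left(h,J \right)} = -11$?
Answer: $189$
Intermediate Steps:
$R = -7$
$R t{\left(-9,-5 \right)} + 112 = \left(-7\right) \left(-11\right) + 112 = 77 + 112 = 189$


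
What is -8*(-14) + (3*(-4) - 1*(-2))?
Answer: 102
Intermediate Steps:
-8*(-14) + (3*(-4) - 1*(-2)) = 112 + (-12 + 2) = 112 - 10 = 102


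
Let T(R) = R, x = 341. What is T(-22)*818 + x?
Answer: -17655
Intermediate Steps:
T(-22)*818 + x = -22*818 + 341 = -17996 + 341 = -17655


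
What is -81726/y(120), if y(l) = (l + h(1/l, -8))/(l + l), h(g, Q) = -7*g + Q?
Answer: -2353708800/13433 ≈ -1.7522e+5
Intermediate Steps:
h(g, Q) = Q - 7*g
y(l) = (-8 + l - 7/l)/(2*l) (y(l) = (l + (-8 - 7/l))/(l + l) = (-8 + l - 7/l)/((2*l)) = (-8 + l - 7/l)*(1/(2*l)) = (-8 + l - 7/l)/(2*l))
-81726/y(120) = -81726*28800/(-7 - 1*120*(8 - 1*120)) = -81726*28800/(-7 - 1*120*(8 - 120)) = -81726*28800/(-7 - 1*120*(-112)) = -81726*28800/(-7 + 13440) = -81726/((1/2)*(1/14400)*13433) = -81726/13433/28800 = -81726*28800/13433 = -2353708800/13433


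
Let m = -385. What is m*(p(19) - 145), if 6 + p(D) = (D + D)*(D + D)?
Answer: -497805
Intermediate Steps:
p(D) = -6 + 4*D² (p(D) = -6 + (D + D)*(D + D) = -6 + (2*D)*(2*D) = -6 + 4*D²)
m*(p(19) - 145) = -385*((-6 + 4*19²) - 145) = -385*((-6 + 4*361) - 145) = -385*((-6 + 1444) - 145) = -385*(1438 - 145) = -385*1293 = -497805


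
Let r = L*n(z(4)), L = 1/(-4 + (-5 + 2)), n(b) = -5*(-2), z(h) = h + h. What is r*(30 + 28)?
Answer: -580/7 ≈ -82.857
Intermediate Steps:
z(h) = 2*h
n(b) = 10
L = -⅐ (L = 1/(-4 - 3) = 1/(-7) = -⅐ ≈ -0.14286)
r = -10/7 (r = -⅐*10 = -10/7 ≈ -1.4286)
r*(30 + 28) = -10*(30 + 28)/7 = -10/7*58 = -580/7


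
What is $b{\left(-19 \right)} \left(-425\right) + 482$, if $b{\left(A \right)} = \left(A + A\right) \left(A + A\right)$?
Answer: $-613218$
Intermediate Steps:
$b{\left(A \right)} = 4 A^{2}$ ($b{\left(A \right)} = 2 A 2 A = 4 A^{2}$)
$b{\left(-19 \right)} \left(-425\right) + 482 = 4 \left(-19\right)^{2} \left(-425\right) + 482 = 4 \cdot 361 \left(-425\right) + 482 = 1444 \left(-425\right) + 482 = -613700 + 482 = -613218$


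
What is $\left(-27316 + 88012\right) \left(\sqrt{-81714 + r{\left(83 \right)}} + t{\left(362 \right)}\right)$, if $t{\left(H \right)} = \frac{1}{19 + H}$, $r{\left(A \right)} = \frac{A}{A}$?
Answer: $\frac{20232}{127} + 60696 i \sqrt{81713} \approx 159.31 + 1.735 \cdot 10^{7} i$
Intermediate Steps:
$r{\left(A \right)} = 1$
$\left(-27316 + 88012\right) \left(\sqrt{-81714 + r{\left(83 \right)}} + t{\left(362 \right)}\right) = \left(-27316 + 88012\right) \left(\sqrt{-81714 + 1} + \frac{1}{19 + 362}\right) = 60696 \left(\sqrt{-81713} + \frac{1}{381}\right) = 60696 \left(i \sqrt{81713} + \frac{1}{381}\right) = 60696 \left(\frac{1}{381} + i \sqrt{81713}\right) = \frac{20232}{127} + 60696 i \sqrt{81713}$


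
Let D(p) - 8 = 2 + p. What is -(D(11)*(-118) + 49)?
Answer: 2429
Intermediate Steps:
D(p) = 10 + p (D(p) = 8 + (2 + p) = 10 + p)
-(D(11)*(-118) + 49) = -((10 + 11)*(-118) + 49) = -(21*(-118) + 49) = -(-2478 + 49) = -1*(-2429) = 2429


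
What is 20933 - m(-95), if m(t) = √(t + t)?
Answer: 20933 - I*√190 ≈ 20933.0 - 13.784*I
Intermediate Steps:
m(t) = √2*√t (m(t) = √(2*t) = √2*√t)
20933 - m(-95) = 20933 - √2*√(-95) = 20933 - √2*I*√95 = 20933 - I*√190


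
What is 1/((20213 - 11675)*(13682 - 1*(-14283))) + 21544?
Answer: 5143956822481/238765170 ≈ 21544.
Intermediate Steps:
1/((20213 - 11675)*(13682 - 1*(-14283))) + 21544 = 1/(8538*(13682 + 14283)) + 21544 = (1/8538)/27965 + 21544 = (1/8538)*(1/27965) + 21544 = 1/238765170 + 21544 = 5143956822481/238765170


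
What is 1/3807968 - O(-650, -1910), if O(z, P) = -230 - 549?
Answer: 2966407073/3807968 ≈ 779.00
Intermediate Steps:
O(z, P) = -779
1/3807968 - O(-650, -1910) = 1/3807968 - 1*(-779) = 1/3807968 + 779 = 2966407073/3807968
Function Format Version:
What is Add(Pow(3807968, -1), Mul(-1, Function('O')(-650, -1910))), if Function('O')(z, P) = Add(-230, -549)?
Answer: Rational(2966407073, 3807968) ≈ 779.00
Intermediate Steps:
Function('O')(z, P) = -779
Add(Pow(3807968, -1), Mul(-1, Function('O')(-650, -1910))) = Add(Pow(3807968, -1), Mul(-1, -779)) = Add(Rational(1, 3807968), 779) = Rational(2966407073, 3807968)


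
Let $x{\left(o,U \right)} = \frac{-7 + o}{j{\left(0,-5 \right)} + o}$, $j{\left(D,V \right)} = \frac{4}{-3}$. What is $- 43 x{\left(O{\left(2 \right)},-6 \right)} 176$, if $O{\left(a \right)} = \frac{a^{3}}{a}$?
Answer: $8514$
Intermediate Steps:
$j{\left(D,V \right)} = - \frac{4}{3}$ ($j{\left(D,V \right)} = 4 \left(- \frac{1}{3}\right) = - \frac{4}{3}$)
$O{\left(a \right)} = a^{2}$
$x{\left(o,U \right)} = \frac{-7 + o}{- \frac{4}{3} + o}$
$- 43 x{\left(O{\left(2 \right)},-6 \right)} 176 = - 43 \frac{3 \left(-7 + 2^{2}\right)}{-4 + 3 \cdot 2^{2}} \cdot 176 = - 43 \frac{3 \left(-7 + 4\right)}{-4 + 3 \cdot 4} \cdot 176 = - 43 \cdot 3 \frac{1}{-4 + 12} \left(-3\right) 176 = - 43 \cdot 3 \cdot \frac{1}{8} \left(-3\right) 176 = \left(-43\right) \left(- \frac{9}{8}\right) 176 = \frac{387}{8} \cdot 176 = 8514$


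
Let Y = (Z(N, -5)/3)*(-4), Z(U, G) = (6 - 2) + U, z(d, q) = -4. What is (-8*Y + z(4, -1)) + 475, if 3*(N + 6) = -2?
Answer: 3983/9 ≈ 442.56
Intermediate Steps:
N = -20/3 (N = -6 + (⅓)*(-2) = -6 - ⅔ = -20/3 ≈ -6.6667)
Z(U, G) = 4 + U
Y = 32/9 (Y = ((4 - 20/3)/3)*(-4) = ((⅓)*(-8/3))*(-4) = -8/9*(-4) = 32/9 ≈ 3.5556)
(-8*Y + z(4, -1)) + 475 = (-8*32/9 - 4) + 475 = (-256/9 - 4) + 475 = -292/9 + 475 = 3983/9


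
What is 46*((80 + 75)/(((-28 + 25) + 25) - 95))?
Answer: -7130/73 ≈ -97.671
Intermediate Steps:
46*((80 + 75)/(((-28 + 25) + 25) - 95)) = 46*(155/((-3 + 25) - 95)) = 46*(155/(22 - 95)) = 46*(155/(-73)) = 46*(155*(-1/73)) = 46*(-155/73) = -7130/73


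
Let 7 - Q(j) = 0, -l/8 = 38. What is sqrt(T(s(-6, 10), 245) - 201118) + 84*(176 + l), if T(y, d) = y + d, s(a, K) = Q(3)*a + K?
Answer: -10752 + I*sqrt(200905) ≈ -10752.0 + 448.22*I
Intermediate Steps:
l = -304 (l = -8*38 = -304)
Q(j) = 7 (Q(j) = 7 - 1*0 = 7 + 0 = 7)
s(a, K) = K + 7*a (s(a, K) = 7*a + K = K + 7*a)
T(y, d) = d + y
sqrt(T(s(-6, 10), 245) - 201118) + 84*(176 + l) = sqrt((245 + (10 + 7*(-6))) - 201118) + 84*(176 - 304) = sqrt((245 + (10 - 42)) - 201118) + 84*(-128) = sqrt((245 - 32) - 201118) - 10752 = sqrt(213 - 201118) - 10752 = sqrt(-200905) - 10752 = I*sqrt(200905) - 10752 = -10752 + I*sqrt(200905)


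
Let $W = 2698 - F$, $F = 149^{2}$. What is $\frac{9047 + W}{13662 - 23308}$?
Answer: $\frac{5228}{4823} \approx 1.084$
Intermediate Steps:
$F = 22201$
$W = -19503$ ($W = 2698 - 22201 = -19503$)
$\frac{9047 + W}{13662 - 23308} = \frac{9047 - 19503}{13662 - 23308} = - \frac{10456}{-9646} = \left(-10456\right) \left(- \frac{1}{9646}\right) = \frac{5228}{4823}$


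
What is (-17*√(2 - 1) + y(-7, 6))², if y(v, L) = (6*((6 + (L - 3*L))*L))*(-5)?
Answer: 1129969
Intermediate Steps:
y(v, L) = -30*L*(6 - 2*L) (y(v, L) = (6*((6 - 2*L)*L))*(-5) = (6*(L*(6 - 2*L)))*(-5) = (6*L*(6 - 2*L))*(-5) = -30*L*(6 - 2*L))
(-17*√(2 - 1) + y(-7, 6))² = (-17*√(2 - 1) + 60*6*(-3 + 6))² = (-17*√1 + 60*6*3)² = (-17*1 + 1080)² = (-17 + 1080)² = 1063² = 1129969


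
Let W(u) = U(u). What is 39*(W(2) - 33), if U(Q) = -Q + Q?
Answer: -1287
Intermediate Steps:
U(Q) = 0
W(u) = 0
39*(W(2) - 33) = 39*(0 - 33) = 39*(-33) = -1287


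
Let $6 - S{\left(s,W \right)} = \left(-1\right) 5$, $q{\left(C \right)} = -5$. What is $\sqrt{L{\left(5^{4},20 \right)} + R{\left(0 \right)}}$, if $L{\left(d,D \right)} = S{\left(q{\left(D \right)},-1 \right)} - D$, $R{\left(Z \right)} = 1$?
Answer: $2 i \sqrt{2} \approx 2.8284 i$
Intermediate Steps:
$S{\left(s,W \right)} = 11$ ($S{\left(s,W \right)} = 6 - \left(-1\right) 5 = 6 - -5 = 6 + 5 = 11$)
$L{\left(d,D \right)} = 11 - D$
$\sqrt{L{\left(5^{4},20 \right)} + R{\left(0 \right)}} = \sqrt{\left(11 - 20\right) + 1} = \sqrt{-9 + 1} = \sqrt{-8} = 2 i \sqrt{2}$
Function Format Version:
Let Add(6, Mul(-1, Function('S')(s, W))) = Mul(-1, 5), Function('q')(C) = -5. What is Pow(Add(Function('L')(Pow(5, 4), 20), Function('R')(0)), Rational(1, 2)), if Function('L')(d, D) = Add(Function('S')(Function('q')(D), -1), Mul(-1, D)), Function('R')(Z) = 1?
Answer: Mul(2, I, Pow(2, Rational(1, 2))) ≈ Mul(2.8284, I)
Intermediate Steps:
Function('S')(s, W) = 11 (Function('S')(s, W) = Add(6, Mul(-1, Mul(-1, 5))) = Add(6, Mul(-1, -5)) = Add(6, 5) = 11)
Function('L')(d, D) = Add(11, Mul(-1, D))
Pow(Add(Function('L')(Pow(5, 4), 20), Function('R')(0)), Rational(1, 2)) = Pow(Add(Add(11, Mul(-1, 20)), 1), Rational(1, 2)) = Pow(Add(Add(11, -20), 1), Rational(1, 2)) = Pow(Add(-9, 1), Rational(1, 2)) = Pow(-8, Rational(1, 2)) = Mul(2, I, Pow(2, Rational(1, 2)))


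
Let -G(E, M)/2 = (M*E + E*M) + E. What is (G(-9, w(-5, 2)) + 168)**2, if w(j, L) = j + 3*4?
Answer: 191844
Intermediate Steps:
w(j, L) = 12 + j (w(j, L) = j + 12 = 12 + j)
G(E, M) = -2*E - 4*E*M (G(E, M) = -2*((M*E + E*M) + E) = -2*((E*M + E*M) + E) = -2*(2*E*M + E) = -2*(E + 2*E*M) = -2*E - 4*E*M)
(G(-9, w(-5, 2)) + 168)**2 = (-2*(-9)*(1 + 2*(12 - 5)) + 168)**2 = (-2*(-9)*(1 + 2*7) + 168)**2 = (-2*(-9)*(1 + 14) + 168)**2 = (-2*(-9)*15 + 168)**2 = (270 + 168)**2 = 438**2 = 191844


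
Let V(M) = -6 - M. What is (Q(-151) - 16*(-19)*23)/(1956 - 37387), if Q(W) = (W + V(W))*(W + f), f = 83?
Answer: -7400/35431 ≈ -0.20886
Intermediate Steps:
Q(W) = -498 - 6*W (Q(W) = (W + (-6 - W))*(W + 83) = -6*(83 + W) = -498 - 6*W)
(Q(-151) - 16*(-19)*23)/(1956 - 37387) = ((-498 - 6*(-151)) - 16*(-19)*23)/(1956 - 37387) = ((-498 + 906) + 304*23)/(-35431) = (408 + 6992)*(-1/35431) = 7400*(-1/35431) = -7400/35431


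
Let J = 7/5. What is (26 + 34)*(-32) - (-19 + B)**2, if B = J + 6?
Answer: -51364/25 ≈ -2054.6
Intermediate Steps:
J = 7/5 (J = 7*(1/5) = 7/5 ≈ 1.4000)
B = 37/5 (B = 7/5 + 6 = 37/5 ≈ 7.4000)
(26 + 34)*(-32) - (-19 + B)**2 = (26 + 34)*(-32) - (-19 + 37/5)**2 = 60*(-32) - (-58/5)**2 = -1920 - 1*3364/25 = -1920 - 3364/25 = -51364/25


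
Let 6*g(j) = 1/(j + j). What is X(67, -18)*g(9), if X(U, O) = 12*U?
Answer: 67/9 ≈ 7.4444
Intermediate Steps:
g(j) = 1/(12*j) (g(j) = 1/(6*(j + j)) = 1/(6*((2*j))) = (1/(2*j))/6 = 1/(12*j))
X(67, -18)*g(9) = (12*67)*((1/12)/9) = 804*((1/12)*(1/9)) = 804*(1/108) = 67/9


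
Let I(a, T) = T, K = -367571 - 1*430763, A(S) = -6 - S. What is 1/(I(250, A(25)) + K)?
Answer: -1/798365 ≈ -1.2526e-6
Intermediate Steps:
K = -798334 (K = -367571 - 430763 = -798334)
1/(I(250, A(25)) + K) = 1/((-6 - 1*25) - 798334) = 1/((-6 - 25) - 798334) = 1/(-31 - 798334) = 1/(-798365) = -1/798365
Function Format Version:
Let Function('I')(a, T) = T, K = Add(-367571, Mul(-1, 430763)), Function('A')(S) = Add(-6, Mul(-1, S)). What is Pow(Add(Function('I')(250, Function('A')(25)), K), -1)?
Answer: Rational(-1, 798365) ≈ -1.2526e-6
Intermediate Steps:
K = -798334 (K = Add(-367571, -430763) = -798334)
Pow(Add(Function('I')(250, Function('A')(25)), K), -1) = Pow(Add(Add(-6, Mul(-1, 25)), -798334), -1) = Pow(Add(Add(-6, -25), -798334), -1) = Pow(Add(-31, -798334), -1) = Pow(-798365, -1) = Rational(-1, 798365)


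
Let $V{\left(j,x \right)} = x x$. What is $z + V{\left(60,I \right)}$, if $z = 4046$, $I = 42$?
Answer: $5810$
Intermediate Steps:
$V{\left(j,x \right)} = x^{2}$
$z + V{\left(60,I \right)} = 4046 + 42^{2} = 4046 + 1764 = 5810$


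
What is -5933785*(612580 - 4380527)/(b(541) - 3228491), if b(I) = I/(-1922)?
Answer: -42972436162417190/6205160243 ≈ -6.9253e+6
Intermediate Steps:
b(I) = -I/1922 (b(I) = I*(-1/1922) = -I/1922)
-5933785*(612580 - 4380527)/(b(541) - 3228491) = -5933785*(612580 - 4380527)/(-1/1922*541 - 3228491) = -5933785*(-3767947/(-541/1922 - 3228491)) = -5933785/((-6205160243/1922*(-1/3767947))) = -5933785/6205160243/7241994134 = -5933785*7241994134/6205160243 = -42972436162417190/6205160243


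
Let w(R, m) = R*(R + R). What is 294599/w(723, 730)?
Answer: 294599/1045458 ≈ 0.28179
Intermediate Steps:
w(R, m) = 2*R² (w(R, m) = R*(2*R) = 2*R²)
294599/w(723, 730) = 294599/((2*723²)) = 294599/((2*522729)) = 294599/1045458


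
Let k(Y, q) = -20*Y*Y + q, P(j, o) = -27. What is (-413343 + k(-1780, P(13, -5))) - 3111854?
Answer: -66893224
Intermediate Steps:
k(Y, q) = q - 20*Y² (k(Y, q) = -20*Y² + q = q - 20*Y²)
(-413343 + k(-1780, P(13, -5))) - 3111854 = (-413343 + (-27 - 20*(-1780)²)) - 3111854 = (-413343 + (-27 - 20*3168400)) - 3111854 = (-413343 + (-27 - 63368000)) - 3111854 = (-413343 - 63368027) - 3111854 = -63781370 - 3111854 = -66893224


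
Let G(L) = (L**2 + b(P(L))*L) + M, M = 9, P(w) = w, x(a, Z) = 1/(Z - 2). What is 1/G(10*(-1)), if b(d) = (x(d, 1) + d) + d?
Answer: 1/319 ≈ 0.0031348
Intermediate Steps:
x(a, Z) = 1/(-2 + Z)
b(d) = -1 + 2*d (b(d) = (1/(-2 + 1) + d) + d = (1/(-1) + d) + d = (-1 + d) + d = -1 + 2*d)
G(L) = 9 + L**2 + L*(-1 + 2*L) (G(L) = (L**2 + (-1 + 2*L)*L) + 9 = (L**2 + L*(-1 + 2*L)) + 9 = 9 + L**2 + L*(-1 + 2*L))
1/G(10*(-1)) = 1/(9 - 10*(-1) + 3*(10*(-1))**2) = 1/(9 - 1*(-10) + 3*(-10)**2) = 1/(9 + 10 + 3*100) = 1/(9 + 10 + 300) = 1/319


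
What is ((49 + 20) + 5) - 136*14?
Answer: -1830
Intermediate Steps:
((49 + 20) + 5) - 136*14 = (69 + 5) - 1904 = 74 - 1904 = -1830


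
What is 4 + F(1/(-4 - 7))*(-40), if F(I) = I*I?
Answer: 444/121 ≈ 3.6694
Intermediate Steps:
F(I) = I**2
4 + F(1/(-4 - 7))*(-40) = 4 + (1/(-4 - 7))**2*(-40) = 4 + (1/(-11))**2*(-40) = 4 + (-1/11)**2*(-40) = 4 + (1/121)*(-40) = 4 - 40/121 = 444/121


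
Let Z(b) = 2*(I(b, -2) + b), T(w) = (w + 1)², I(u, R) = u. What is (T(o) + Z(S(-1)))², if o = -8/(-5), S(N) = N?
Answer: 4761/625 ≈ 7.6176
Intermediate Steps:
o = 8/5 (o = -8*(-⅕) = 8/5 ≈ 1.6000)
T(w) = (1 + w)²
Z(b) = 4*b (Z(b) = 2*(b + b) = 2*(2*b) = 4*b)
(T(o) + Z(S(-1)))² = ((1 + 8/5)² + 4*(-1))² = ((13/5)² - 4)² = (169/25 - 4)² = (69/25)² = 4761/625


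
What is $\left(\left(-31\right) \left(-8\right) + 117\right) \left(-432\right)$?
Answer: $-157680$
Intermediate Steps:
$\left(\left(-31\right) \left(-8\right) + 117\right) \left(-432\right) = \left(248 + 117\right) \left(-432\right) = 365 \left(-432\right) = -157680$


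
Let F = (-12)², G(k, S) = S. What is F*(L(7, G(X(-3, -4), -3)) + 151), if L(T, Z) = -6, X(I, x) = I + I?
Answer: 20880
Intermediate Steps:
X(I, x) = 2*I
F = 144
F*(L(7, G(X(-3, -4), -3)) + 151) = 144*(-6 + 151) = 144*145 = 20880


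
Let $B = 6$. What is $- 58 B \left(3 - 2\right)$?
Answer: $-348$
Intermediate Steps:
$- 58 B \left(3 - 2\right) = - 58 \cdot 6 \left(3 - 2\right) = - 58 \cdot 6 \cdot 1 = \left(-58\right) 6 = -348$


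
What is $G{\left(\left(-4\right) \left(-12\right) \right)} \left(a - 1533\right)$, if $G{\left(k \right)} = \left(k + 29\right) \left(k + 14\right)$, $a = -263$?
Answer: $-8574104$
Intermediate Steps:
$G{\left(k \right)} = \left(14 + k\right) \left(29 + k\right)$ ($G{\left(k \right)} = \left(29 + k\right) \left(14 + k\right) = \left(14 + k\right) \left(29 + k\right)$)
$G{\left(\left(-4\right) \left(-12\right) \right)} \left(a - 1533\right) = \left(406 + \left(\left(-4\right) \left(-12\right)\right)^{2} + 43 \left(\left(-4\right) \left(-12\right)\right)\right) \left(-263 - 1533\right) = \left(406 + 48^{2} + 43 \cdot 48\right) \left(-1796\right) = \left(406 + 2304 + 2064\right) \left(-1796\right) = 4774 \left(-1796\right) = -8574104$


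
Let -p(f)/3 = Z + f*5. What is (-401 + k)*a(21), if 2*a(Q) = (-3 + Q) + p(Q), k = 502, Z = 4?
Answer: -31209/2 ≈ -15605.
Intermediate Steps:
p(f) = -12 - 15*f (p(f) = -3*(4 + f*5) = -3*(4 + 5*f) = -12 - 15*f)
a(Q) = -15/2 - 7*Q (a(Q) = ((-3 + Q) + (-12 - 15*Q))/2 = (-15 - 14*Q)/2 = -15/2 - 7*Q)
(-401 + k)*a(21) = (-401 + 502)*(-15/2 - 7*21) = 101*(-15/2 - 147) = 101*(-309/2) = -31209/2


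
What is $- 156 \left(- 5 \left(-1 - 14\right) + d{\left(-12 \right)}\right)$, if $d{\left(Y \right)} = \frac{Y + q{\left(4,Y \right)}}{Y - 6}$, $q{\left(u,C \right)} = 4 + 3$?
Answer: $- \frac{35230}{3} \approx -11743.0$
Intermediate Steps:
$q{\left(u,C \right)} = 7$
$d{\left(Y \right)} = \frac{7 + Y}{-6 + Y}$ ($d{\left(Y \right)} = \frac{Y + 7}{Y - 6} = \frac{7 + Y}{-6 + Y}$)
$- 156 \left(- 5 \left(-1 - 14\right) + d{\left(-12 \right)}\right) = - 156 \left(- 5 \left(-1 - 14\right) + \frac{7 - 12}{-6 - 12}\right) = - 156 \left(- 5 \left(-1 - 14\right) + \frac{1}{-18} \left(-5\right)\right) = - 156 \left(\left(-5\right) \left(-15\right) - - \frac{5}{18}\right) = - 156 \left(75 + \frac{5}{18}\right) = \left(-156\right) \frac{1355}{18} = - \frac{35230}{3}$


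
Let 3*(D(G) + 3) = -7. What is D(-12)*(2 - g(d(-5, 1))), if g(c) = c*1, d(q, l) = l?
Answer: -16/3 ≈ -5.3333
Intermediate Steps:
D(G) = -16/3 (D(G) = -3 + (1/3)*(-7) = -3 - 7/3 = -16/3)
g(c) = c
D(-12)*(2 - g(d(-5, 1))) = -16*(2 - 1*1)/3 = -16*(2 - 1)/3 = -16/3*1 = -16/3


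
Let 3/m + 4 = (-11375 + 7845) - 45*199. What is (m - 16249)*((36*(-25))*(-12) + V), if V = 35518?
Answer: -3133162026984/4163 ≈ -7.5262e+8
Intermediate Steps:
m = -1/4163 (m = 3/(-4 + ((-11375 + 7845) - 45*199)) = 3/(-4 + (-3530 - 8955)) = 3/(-4 - 12485) = 3/(-12489) = 3*(-1/12489) = -1/4163 ≈ -0.00024021)
(m - 16249)*((36*(-25))*(-12) + V) = (-1/4163 - 16249)*((36*(-25))*(-12) + 35518) = -67644588*(-900*(-12) + 35518)/4163 = -67644588*(10800 + 35518)/4163 = -67644588/4163*46318 = -3133162026984/4163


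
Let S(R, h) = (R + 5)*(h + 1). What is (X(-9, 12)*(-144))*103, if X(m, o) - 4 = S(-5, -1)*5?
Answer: -59328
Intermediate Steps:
S(R, h) = (1 + h)*(5 + R) (S(R, h) = (5 + R)*(1 + h) = (1 + h)*(5 + R))
X(m, o) = 4 (X(m, o) = 4 + (5 - 5 + 5*(-1) - 5*(-1))*5 = 4 + (5 - 5 - 5 + 5)*5 = 4 + 0*5 = 4 + 0 = 4)
(X(-9, 12)*(-144))*103 = (4*(-144))*103 = -576*103 = -59328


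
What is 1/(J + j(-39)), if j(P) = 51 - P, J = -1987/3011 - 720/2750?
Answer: 828025/73759033 ≈ 0.011226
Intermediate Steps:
J = -763217/828025 (J = -1987*1/3011 - 720*1/2750 = -1987/3011 - 72/275 = -763217/828025 ≈ -0.92173)
1/(J + j(-39)) = 1/(-763217/828025 + (51 - 1*(-39))) = 1/(-763217/828025 + (51 + 39)) = 1/(-763217/828025 + 90) = 1/(73759033/828025) = 828025/73759033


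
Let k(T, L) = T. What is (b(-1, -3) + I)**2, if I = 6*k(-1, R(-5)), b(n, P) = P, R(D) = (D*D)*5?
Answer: 81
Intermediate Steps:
R(D) = 5*D**2 (R(D) = D**2*5 = 5*D**2)
I = -6 (I = 6*(-1) = -6)
(b(-1, -3) + I)**2 = (-3 - 6)**2 = (-9)**2 = 81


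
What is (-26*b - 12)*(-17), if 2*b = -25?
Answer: -5321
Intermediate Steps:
b = -25/2 (b = (½)*(-25) = -25/2 ≈ -12.500)
(-26*b - 12)*(-17) = (-26*(-25/2) - 12)*(-17) = (325 - 12)*(-17) = 313*(-17) = -5321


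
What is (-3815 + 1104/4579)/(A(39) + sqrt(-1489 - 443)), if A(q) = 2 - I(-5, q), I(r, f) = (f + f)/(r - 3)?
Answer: -3283942828/151661059 + 558968992*I*sqrt(483)/151661059 ≈ -21.653 + 81.0*I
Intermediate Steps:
I(r, f) = 2*f/(-3 + r) (I(r, f) = (2*f)/(-3 + r) = 2*f/(-3 + r))
A(q) = 2 + q/4 (A(q) = 2 - 2*q/(-3 - 5) = 2 - 2*q/(-8) = 2 - 2*q*(-1)/8 = 2 - (-1)*q/4 = 2 + q/4)
(-3815 + 1104/4579)/(A(39) + sqrt(-1489 - 443)) = (-3815 + 1104/4579)/((2 + (1/4)*39) + sqrt(-1489 - 443)) = (-3815 + 1104*(1/4579))/((2 + 39/4) + sqrt(-1932)) = (-3815 + 1104/4579)/(47/4 + 2*I*sqrt(483)) = -17467781/(4579*(47/4 + 2*I*sqrt(483)))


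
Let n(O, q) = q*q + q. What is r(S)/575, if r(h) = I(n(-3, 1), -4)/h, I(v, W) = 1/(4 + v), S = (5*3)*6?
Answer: 1/310500 ≈ 3.2206e-6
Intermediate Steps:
n(O, q) = q + q**2 (n(O, q) = q**2 + q = q + q**2)
S = 90 (S = 15*6 = 90)
r(h) = 1/(6*h) (r(h) = 1/((4 + 1*(1 + 1))*h) = 1/((4 + 1*2)*h) = 1/((4 + 2)*h) = 1/(6*h))
r(S)/575 = ((1/6)/90)/575 = ((1/6)*(1/90))*(1/575) = (1/540)*(1/575) = 1/310500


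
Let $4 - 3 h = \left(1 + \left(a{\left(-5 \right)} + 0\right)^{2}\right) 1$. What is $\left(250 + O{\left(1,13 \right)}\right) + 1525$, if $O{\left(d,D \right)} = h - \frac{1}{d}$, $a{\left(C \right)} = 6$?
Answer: $1763$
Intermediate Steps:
$h = -11$ ($h = \frac{4}{3} - \frac{\left(1 + \left(6 + 0\right)^{2}\right) 1}{3} = \frac{4}{3} - \frac{\left(1 + 6^{2}\right) 1}{3} = \frac{4}{3} - \frac{\left(1 + 36\right) 1}{3} = \frac{4}{3} - \frac{37 \cdot 1}{3} = \frac{4}{3} - \frac{37}{3} = -11$)
$O{\left(d,D \right)} = -11 - \frac{1}{d}$
$\left(250 + O{\left(1,13 \right)}\right) + 1525 = \left(250 - 12\right) + 1525 = 238 + 1525 = 1763$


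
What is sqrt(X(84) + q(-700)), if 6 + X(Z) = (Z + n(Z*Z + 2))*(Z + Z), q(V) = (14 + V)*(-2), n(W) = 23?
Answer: sqrt(19342) ≈ 139.08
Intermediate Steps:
q(V) = -28 - 2*V
X(Z) = -6 + 2*Z*(23 + Z) (X(Z) = -6 + (Z + 23)*(Z + Z) = -6 + (23 + Z)*(2*Z) = -6 + 2*Z*(23 + Z))
sqrt(X(84) + q(-700)) = sqrt((-6 + 2*84**2 + 46*84) + (-28 - 2*(-700))) = sqrt((-6 + 2*7056 + 3864) + (-28 + 1400)) = sqrt((-6 + 14112 + 3864) + 1372) = sqrt(17970 + 1372) = sqrt(19342)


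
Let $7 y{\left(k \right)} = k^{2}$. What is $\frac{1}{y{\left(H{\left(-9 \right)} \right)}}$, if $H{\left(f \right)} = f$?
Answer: $\frac{7}{81} \approx 0.08642$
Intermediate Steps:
$y{\left(k \right)} = \frac{k^{2}}{7}$
$\frac{1}{y{\left(H{\left(-9 \right)} \right)}} = \frac{1}{\frac{1}{7} \left(-9\right)^{2}} = \frac{1}{\frac{1}{7} \cdot 81} = \frac{1}{\frac{81}{7}} = \frac{7}{81}$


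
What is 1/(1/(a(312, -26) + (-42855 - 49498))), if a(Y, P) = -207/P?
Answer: -2400971/26 ≈ -92345.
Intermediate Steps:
1/(1/(a(312, -26) + (-42855 - 49498))) = 1/(1/(-207/(-26) + (-42855 - 49498))) = 1/(1/(-207*(-1/26) - 92353)) = 1/(1/(207/26 - 92353)) = 1/(1/(-2400971/26)) = 1/(-26/2400971) = -2400971/26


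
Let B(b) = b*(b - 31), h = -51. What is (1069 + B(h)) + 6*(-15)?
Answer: 5161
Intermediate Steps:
B(b) = b*(-31 + b)
(1069 + B(h)) + 6*(-15) = (1069 - 51*(-31 - 51)) + 6*(-15) = (1069 - 51*(-82)) - 90 = (1069 + 4182) - 90 = 5251 - 90 = 5161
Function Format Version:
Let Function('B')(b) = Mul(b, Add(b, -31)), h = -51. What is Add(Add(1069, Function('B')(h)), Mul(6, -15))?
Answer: 5161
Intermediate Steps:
Function('B')(b) = Mul(b, Add(-31, b))
Add(Add(1069, Function('B')(h)), Mul(6, -15)) = Add(Add(1069, Mul(-51, Add(-31, -51))), Mul(6, -15)) = Add(Add(1069, Mul(-51, -82)), -90) = Add(Add(1069, 4182), -90) = Add(5251, -90) = 5161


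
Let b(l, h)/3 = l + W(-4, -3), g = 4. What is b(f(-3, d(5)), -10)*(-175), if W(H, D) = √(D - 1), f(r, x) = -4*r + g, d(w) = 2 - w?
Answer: -8400 - 1050*I ≈ -8400.0 - 1050.0*I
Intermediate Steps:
f(r, x) = 4 - 4*r (f(r, x) = -4*r + 4 = 4 - 4*r)
W(H, D) = √(-1 + D)
b(l, h) = 3*l + 6*I (b(l, h) = 3*(l + √(-1 - 3)) = 3*(l + √(-4)) = 3*(l + 2*I) = 3*l + 6*I)
b(f(-3, d(5)), -10)*(-175) = (3*(4 - 4*(-3)) + 6*I)*(-175) = (3*(4 + 12) + 6*I)*(-175) = (3*16 + 6*I)*(-175) = (48 + 6*I)*(-175) = -8400 - 1050*I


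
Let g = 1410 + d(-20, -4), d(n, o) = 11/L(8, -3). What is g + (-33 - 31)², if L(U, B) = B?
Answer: 16507/3 ≈ 5502.3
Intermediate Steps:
d(n, o) = -11/3 (d(n, o) = 11/(-3) = 11*(-⅓) = -11/3)
g = 4219/3 (g = 1410 - 11/3 = 4219/3 ≈ 1406.3)
g + (-33 - 31)² = 4219/3 + (-33 - 31)² = 4219/3 + (-64)² = 4219/3 + 4096 = 16507/3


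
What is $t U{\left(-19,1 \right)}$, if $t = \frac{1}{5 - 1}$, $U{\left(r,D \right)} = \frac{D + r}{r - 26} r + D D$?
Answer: $- \frac{33}{20} \approx -1.65$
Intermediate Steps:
$U{\left(r,D \right)} = D^{2} + \frac{r \left(D + r\right)}{-26 + r}$ ($U{\left(r,D \right)} = \frac{D + r}{-26 + r} r + D^{2} = \frac{r \left(D + r\right)}{-26 + r} + D^{2} = D^{2} + \frac{r \left(D + r\right)}{-26 + r}$)
$t = \frac{1}{4} \approx 0.25$
$t U{\left(-19,1 \right)} = \frac{\frac{1}{-26 - 19} \left(\left(-19\right)^{2} - 26 \cdot 1^{2} + 1 \left(-19\right) - 19 \cdot 1^{2}\right)}{4} = \frac{\frac{1}{-45} \left(361 - 26 - 19 - 19\right)}{4} = \frac{\left(- \frac{1}{45}\right) \left(361 - 26 - 19 - 19\right)}{4} = \frac{\left(- \frac{1}{45}\right) 297}{4} = \frac{1}{4} \left(- \frac{33}{5}\right) = - \frac{33}{20}$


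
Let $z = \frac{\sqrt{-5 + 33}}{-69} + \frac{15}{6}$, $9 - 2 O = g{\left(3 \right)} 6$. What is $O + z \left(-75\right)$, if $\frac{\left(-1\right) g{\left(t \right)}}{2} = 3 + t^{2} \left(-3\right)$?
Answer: $-327 + \frac{50 \sqrt{7}}{23} \approx -321.25$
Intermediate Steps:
$g{\left(t \right)} = -6 + 6 t^{2}$ ($g{\left(t \right)} = - 2 \left(3 + t^{2} \left(-3\right)\right) = - 2 \left(3 - 3 t^{2}\right) = -6 + 6 t^{2}$)
$O = - \frac{279}{2}$ ($O = \frac{9}{2} - \frac{\left(-6 + 6 \cdot 3^{2}\right) 6}{2} = \frac{9}{2} - \frac{\left(-6 + 6 \cdot 9\right) 6}{2} = \frac{9}{2} - \frac{\left(-6 + 54\right) 6}{2} = \frac{9}{2} - \frac{48 \cdot 6}{2} = \frac{9}{2} - 144 = - \frac{279}{2} \approx -139.5$)
$z = \frac{5}{2} - \frac{2 \sqrt{7}}{69}$ ($z = \sqrt{28} \left(- \frac{1}{69}\right) + 15 \cdot \frac{1}{6} = 2 \sqrt{7} \left(- \frac{1}{69}\right) + \frac{5}{2} = - \frac{2 \sqrt{7}}{69} + \frac{5}{2} = \frac{5}{2} - \frac{2 \sqrt{7}}{69} \approx 2.4233$)
$O + z \left(-75\right) = - \frac{279}{2} + \left(\frac{5}{2} - \frac{2 \sqrt{7}}{69}\right) \left(-75\right) = - \frac{279}{2} - \left(\frac{375}{2} - \frac{50 \sqrt{7}}{23}\right) = -327 + \frac{50 \sqrt{7}}{23}$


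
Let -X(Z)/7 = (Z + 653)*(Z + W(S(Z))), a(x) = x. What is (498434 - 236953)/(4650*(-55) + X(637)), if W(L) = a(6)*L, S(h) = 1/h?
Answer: -23794771/546723000 ≈ -0.043523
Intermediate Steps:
W(L) = 6*L
X(Z) = -7*(653 + Z)*(Z + 6/Z) (X(Z) = -7*(Z + 653)*(Z + 6/Z) = -7*(653 + Z)*(Z + 6/Z))
(498434 - 236953)/(4650*(-55) + X(637)) = (498434 - 236953)/(4650*(-55) + (-42 - 27426/637 - 4571*637 - 7*637²)) = 261481/(-255750 + (-42 - 27426*1/637 - 2911727 - 7*405769)) = 261481/(-255750 + (-42 - 3918/91 - 2911727 - 2840383)) = 261481/(-255750 - 523449750/91) = 261481/(-546723000/91) = 261481*(-91/546723000) = -23794771/546723000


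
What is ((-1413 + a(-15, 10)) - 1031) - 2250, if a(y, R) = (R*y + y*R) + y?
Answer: -5009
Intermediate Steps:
a(y, R) = y + 2*R*y (a(y, R) = (R*y + R*y) + y = 2*R*y + y = y + 2*R*y)
((-1413 + a(-15, 10)) - 1031) - 2250 = ((-1413 - 15*(1 + 2*10)) - 1031) - 2250 = ((-1413 - 15*(1 + 20)) - 1031) - 2250 = ((-1413 - 15*21) - 1031) - 2250 = ((-1413 - 315) - 1031) - 2250 = (-1728 - 1031) - 2250 = -2759 - 2250 = -5009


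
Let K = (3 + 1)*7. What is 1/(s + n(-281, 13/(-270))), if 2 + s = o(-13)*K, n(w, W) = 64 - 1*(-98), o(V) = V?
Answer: -1/204 ≈ -0.0049020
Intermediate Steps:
K = 28 (K = 4*7 = 28)
n(w, W) = 162 (n(w, W) = 64 + 98 = 162)
s = -366 (s = -2 - 13*28 = -2 - 364 = -366)
1/(s + n(-281, 13/(-270))) = 1/(-366 + 162) = 1/(-204) = -1/204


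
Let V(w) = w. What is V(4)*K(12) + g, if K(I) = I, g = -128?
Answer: -80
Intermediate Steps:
V(4)*K(12) + g = 4*12 - 128 = 48 - 128 = -80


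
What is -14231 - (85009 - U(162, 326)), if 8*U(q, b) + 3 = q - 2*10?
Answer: -793781/8 ≈ -99223.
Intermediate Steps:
U(q, b) = -23/8 + q/8 (U(q, b) = -3/8 + (q - 2*10)/8 = -3/8 + (q - 20)/8 = -3/8 + (-20 + q)/8 = -3/8 + (-5/2 + q/8) = -23/8 + q/8)
-14231 - (85009 - U(162, 326)) = -14231 - (85009 - (-23/8 + (1/8)*162)) = -14231 - (85009 - (-23/8 + 81/4)) = -14231 - (85009 - 1*139/8) = -14231 - (85009 - 139/8) = -14231 - 1*679933/8 = -14231 - 679933/8 = -793781/8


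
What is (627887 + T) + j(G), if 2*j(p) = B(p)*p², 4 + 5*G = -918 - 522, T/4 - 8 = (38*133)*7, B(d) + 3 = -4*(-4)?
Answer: 32789159/25 ≈ 1.3116e+6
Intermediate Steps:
B(d) = 13 (B(d) = -3 - 4*(-4) = -3 + 16 = 13)
T = 141544 (T = 32 + 4*((38*133)*7) = 32 + 4*(5054*7) = 32 + 4*35378 = 32 + 141512 = 141544)
G = -1444/5 (G = -⅘ + (-918 - 522)/5 = -⅘ + (⅕)*(-1440) = -⅘ - 288 = -1444/5 ≈ -288.80)
j(p) = 13*p²/2 (j(p) = (13*p²)/2 = 13*p²/2)
(627887 + T) + j(G) = (627887 + 141544) + 13*(-1444/5)²/2 = 769431 + (13/2)*(2085136/25) = 769431 + 13553384/25 = 32789159/25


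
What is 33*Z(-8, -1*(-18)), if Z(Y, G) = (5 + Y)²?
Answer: 297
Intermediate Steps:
33*Z(-8, -1*(-18)) = 33*(5 - 8)² = 33*(-3)² = 33*9 = 297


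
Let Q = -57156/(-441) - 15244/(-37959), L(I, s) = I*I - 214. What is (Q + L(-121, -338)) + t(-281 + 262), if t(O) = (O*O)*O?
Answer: 14318223800/1859991 ≈ 7698.0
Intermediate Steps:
L(I, s) = -214 + I² (L(I, s) = I² - 214 = -214 + I²)
t(O) = O³ (t(O) = O²*O = O³)
Q = 241811912/1859991 (Q = -57156*(-1/441) - 15244*(-1/37959) = 19052/147 + 15244/37959 = 241811912/1859991 ≈ 130.01)
(Q + L(-121, -338)) + t(-281 + 262) = (241811912/1859991 + (-214 + (-121)²)) + (-281 + 262)³ = (241811912/1859991 + (-214 + 14641)) + (-19)³ = (241811912/1859991 + 14427) - 6859 = 27075902069/1859991 - 6859 = 14318223800/1859991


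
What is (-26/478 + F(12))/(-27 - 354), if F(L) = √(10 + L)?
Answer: 13/91059 - √22/381 ≈ -0.012168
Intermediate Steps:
(-26/478 + F(12))/(-27 - 354) = (-26/478 + √(10 + 12))/(-27 - 354) = (-26*1/478 + √22)/(-381) = (-13/239 + √22)*(-1/381) = 13/91059 - √22/381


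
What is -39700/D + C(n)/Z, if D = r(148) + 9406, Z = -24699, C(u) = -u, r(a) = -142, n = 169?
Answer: -27194019/6355876 ≈ -4.2786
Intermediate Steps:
D = 9264 (D = -142 + 9406 = 9264)
-39700/D + C(n)/Z = -39700/9264 - 1*169/(-24699) = -39700*1/9264 - 169*(-1/24699) = -9925/2316 + 169/24699 = -27194019/6355876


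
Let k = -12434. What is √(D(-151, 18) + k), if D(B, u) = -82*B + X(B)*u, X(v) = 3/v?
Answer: I*√1193806/151 ≈ 7.2359*I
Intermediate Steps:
D(B, u) = -82*B + 3*u/B (D(B, u) = -82*B + (3/B)*u = -82*B + 3*u/B)
√(D(-151, 18) + k) = √((-82*(-151) + 3*18/(-151)) - 12434) = √((12382 + 3*18*(-1/151)) - 12434) = √((12382 - 54/151) - 12434) = √(1869628/151 - 12434) = √(-7906/151) = I*√1193806/151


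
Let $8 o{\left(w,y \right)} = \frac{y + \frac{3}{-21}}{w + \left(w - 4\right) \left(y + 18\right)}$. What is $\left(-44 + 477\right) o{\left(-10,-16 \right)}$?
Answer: $\frac{48929}{2128} \approx 22.993$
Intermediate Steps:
$o{\left(w,y \right)} = \frac{- \frac{1}{7} + y}{8 \left(w + \left(-4 + w\right) \left(18 + y\right)\right)}$ ($o{\left(w,y \right)} = \frac{\left(y + \frac{3}{-21}\right) \frac{1}{w + \left(w - 4\right) \left(y + 18\right)}}{8} = \frac{\left(y + 3 \left(- \frac{1}{21}\right)\right) \frac{1}{w + \left(-4 + w\right) \left(18 + y\right)}}{8} = \frac{\left(y - \frac{1}{7}\right) \frac{1}{w + \left(-4 + w\right) \left(18 + y\right)}}{8} = \frac{\left(- \frac{1}{7} + y\right) \frac{1}{w + \left(-4 + w\right) \left(18 + y\right)}}{8} = \frac{\frac{1}{w + \left(-4 + w\right) \left(18 + y\right)} \left(- \frac{1}{7} + y\right)}{8} = \frac{- \frac{1}{7} + y}{8 \left(w + \left(-4 + w\right) \left(18 + y\right)\right)}$)
$\left(-44 + 477\right) o{\left(-10,-16 \right)} = \left(-44 + 477\right) \frac{-1 + 7 \left(-16\right)}{56 \left(-72 - -64 + 19 \left(-10\right) - -160\right)} = 433 \frac{-1 - 112}{56 \left(-72 + 64 - 190 + 160\right)} = 433 \cdot \frac{1}{56} \frac{1}{-38} \left(-113\right) = 433 \cdot \frac{1}{56} \left(- \frac{1}{38}\right) \left(-113\right) = 433 \cdot \frac{113}{2128} = \frac{48929}{2128}$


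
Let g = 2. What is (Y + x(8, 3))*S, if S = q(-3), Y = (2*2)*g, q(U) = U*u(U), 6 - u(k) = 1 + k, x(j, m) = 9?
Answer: -408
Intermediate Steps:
u(k) = 5 - k (u(k) = 6 - (1 + k) = 6 + (-1 - k) = 5 - k)
q(U) = U*(5 - U)
Y = 8 (Y = (2*2)*2 = 4*2 = 8)
S = -24 (S = -3*(5 - 1*(-3)) = -3*(5 + 3) = -3*8 = -24)
(Y + x(8, 3))*S = (8 + 9)*(-24) = 17*(-24) = -408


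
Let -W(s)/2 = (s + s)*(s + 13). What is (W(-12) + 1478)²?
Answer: 2328676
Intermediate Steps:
W(s) = -4*s*(13 + s) (W(s) = -2*(s + s)*(s + 13) = -2*2*s*(13 + s) = -4*s*(13 + s))
(W(-12) + 1478)² = (-4*(-12)*(13 - 12) + 1478)² = (-4*(-12)*1 + 1478)² = (48 + 1478)² = 1526² = 2328676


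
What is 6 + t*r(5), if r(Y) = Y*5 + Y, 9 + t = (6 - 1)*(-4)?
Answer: -864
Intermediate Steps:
t = -29 (t = -9 + (6 - 1)*(-4) = -9 + 5*(-4) = -9 - 20 = -29)
r(Y) = 6*Y (r(Y) = 5*Y + Y = 6*Y)
6 + t*r(5) = 6 - 174*5 = 6 - 29*30 = 6 - 870 = -864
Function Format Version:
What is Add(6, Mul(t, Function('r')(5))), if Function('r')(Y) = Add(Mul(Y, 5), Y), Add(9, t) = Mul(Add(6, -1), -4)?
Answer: -864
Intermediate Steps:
t = -29 (t = Add(-9, Mul(Add(6, -1), -4)) = Add(-9, Mul(5, -4)) = Add(-9, -20) = -29)
Function('r')(Y) = Mul(6, Y) (Function('r')(Y) = Add(Mul(5, Y), Y) = Mul(6, Y))
Add(6, Mul(t, Function('r')(5))) = Add(6, Mul(-29, Mul(6, 5))) = Add(6, Mul(-29, 30)) = Add(6, -870) = -864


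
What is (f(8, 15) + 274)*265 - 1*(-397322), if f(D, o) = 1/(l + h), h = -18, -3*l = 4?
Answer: 27255261/58 ≈ 4.6992e+5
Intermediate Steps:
l = -4/3 (l = -⅓*4 = -4/3 ≈ -1.3333)
f(D, o) = -3/58 (f(D, o) = 1/(-4/3 - 18) = 1/(-58/3) = -3/58)
(f(8, 15) + 274)*265 - 1*(-397322) = (-3/58 + 274)*265 - 1*(-397322) = (15889/58)*265 + 397322 = 4210585/58 + 397322 = 27255261/58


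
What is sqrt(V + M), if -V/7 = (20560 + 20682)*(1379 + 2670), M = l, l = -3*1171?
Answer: I*sqrt(1168925519) ≈ 34190.0*I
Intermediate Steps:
l = -3513
M = -3513
V = -1168922006 (V = -7*(20560 + 20682)*(1379 + 2670) = -288694*4049 = -7*166988858 = -1168922006)
sqrt(V + M) = sqrt(-1168922006 - 3513) = sqrt(-1168925519) = I*sqrt(1168925519)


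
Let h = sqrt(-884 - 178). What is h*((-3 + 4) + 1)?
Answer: 6*I*sqrt(118) ≈ 65.177*I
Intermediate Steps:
h = 3*I*sqrt(118) (h = sqrt(-1062) = 3*I*sqrt(118) ≈ 32.588*I)
h*((-3 + 4) + 1) = (3*I*sqrt(118))*((-3 + 4) + 1) = (3*I*sqrt(118))*(1 + 1) = (3*I*sqrt(118))*2 = 6*I*sqrt(118)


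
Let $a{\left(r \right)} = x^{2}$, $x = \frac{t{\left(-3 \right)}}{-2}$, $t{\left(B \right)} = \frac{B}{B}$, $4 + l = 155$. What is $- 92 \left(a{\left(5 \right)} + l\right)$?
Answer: $-13915$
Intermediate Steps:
$l = 151$ ($l = -4 + 155 = 151$)
$t{\left(B \right)} = 1$
$x = - \frac{1}{2}$ ($x = 1 \frac{1}{-2} = 1 \left(- \frac{1}{2}\right) = - \frac{1}{2} \approx -0.5$)
$a{\left(r \right)} = \frac{1}{4}$ ($a{\left(r \right)} = \left(- \frac{1}{2}\right)^{2} = \frac{1}{4}$)
$- 92 \left(a{\left(5 \right)} + l\right) = - 92 \left(\frac{1}{4} + 151\right) = \left(-92\right) \frac{605}{4} = -13915$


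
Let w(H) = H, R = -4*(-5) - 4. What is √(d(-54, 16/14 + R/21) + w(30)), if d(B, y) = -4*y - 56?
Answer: I*√14826/21 ≈ 5.7982*I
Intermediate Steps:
R = 16 (R = 20 - 4 = 16)
d(B, y) = -56 - 4*y
√(d(-54, 16/14 + R/21) + w(30)) = √((-56 - 4*(16/14 + 16/21)) + 30) = √((-56 - 4*(16*(1/14) + 16*(1/21))) + 30) = √((-56 - 4*(8/7 + 16/21)) + 30) = √((-56 - 4*40/21) + 30) = √((-56 - 160/21) + 30) = √(-1336/21 + 30) = √(-706/21) = I*√14826/21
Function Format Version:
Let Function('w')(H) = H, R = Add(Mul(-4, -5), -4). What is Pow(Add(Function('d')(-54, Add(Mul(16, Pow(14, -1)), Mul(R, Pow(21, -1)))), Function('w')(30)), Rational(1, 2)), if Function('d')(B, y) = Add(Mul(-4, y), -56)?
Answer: Mul(Rational(1, 21), I, Pow(14826, Rational(1, 2))) ≈ Mul(5.7982, I)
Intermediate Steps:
R = 16 (R = Add(20, -4) = 16)
Function('d')(B, y) = Add(-56, Mul(-4, y))
Pow(Add(Function('d')(-54, Add(Mul(16, Pow(14, -1)), Mul(R, Pow(21, -1)))), Function('w')(30)), Rational(1, 2)) = Pow(Add(Add(-56, Mul(-4, Add(Mul(16, Pow(14, -1)), Mul(16, Pow(21, -1))))), 30), Rational(1, 2)) = Pow(Add(Add(-56, Mul(-4, Add(Mul(16, Rational(1, 14)), Mul(16, Rational(1, 21))))), 30), Rational(1, 2)) = Pow(Add(Add(-56, Mul(-4, Add(Rational(8, 7), Rational(16, 21)))), 30), Rational(1, 2)) = Pow(Add(Add(-56, Mul(-4, Rational(40, 21))), 30), Rational(1, 2)) = Pow(Add(Add(-56, Rational(-160, 21)), 30), Rational(1, 2)) = Pow(Add(Rational(-1336, 21), 30), Rational(1, 2)) = Pow(Rational(-706, 21), Rational(1, 2)) = Mul(Rational(1, 21), I, Pow(14826, Rational(1, 2)))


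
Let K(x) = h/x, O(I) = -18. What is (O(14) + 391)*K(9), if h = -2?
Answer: -746/9 ≈ -82.889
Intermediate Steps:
K(x) = -2/x
(O(14) + 391)*K(9) = (-18 + 391)*(-2/9) = 373*(-2*1/9) = 373*(-2/9) = -746/9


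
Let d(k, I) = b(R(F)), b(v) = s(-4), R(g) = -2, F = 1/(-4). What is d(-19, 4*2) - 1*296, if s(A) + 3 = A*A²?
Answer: -363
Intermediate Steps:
F = -¼ ≈ -0.25000
s(A) = -3 + A³ (s(A) = -3 + A*A² = -3 + A³)
b(v) = -67 (b(v) = -3 + (-4)³ = -3 - 64 = -67)
d(k, I) = -67
d(-19, 4*2) - 1*296 = -67 - 1*296 = -67 - 296 = -363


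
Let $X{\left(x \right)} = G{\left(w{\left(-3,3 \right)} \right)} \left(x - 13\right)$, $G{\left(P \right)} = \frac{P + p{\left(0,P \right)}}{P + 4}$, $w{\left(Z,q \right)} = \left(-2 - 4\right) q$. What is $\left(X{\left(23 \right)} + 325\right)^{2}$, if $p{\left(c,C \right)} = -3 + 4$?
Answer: $\frac{5569600}{49} \approx 1.1367 \cdot 10^{5}$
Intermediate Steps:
$p{\left(c,C \right)} = 1$
$w{\left(Z,q \right)} = - 6 q$
$G{\left(P \right)} = \frac{1 + P}{4 + P}$ ($G{\left(P \right)} = \frac{P + 1}{P + 4} = \frac{1 + P}{4 + P}$)
$X{\left(x \right)} = - \frac{221}{14} + \frac{17 x}{14}$ ($X{\left(x \right)} = \frac{1 - 18}{4 - 18} \left(x - 13\right) = \frac{1 - 18}{4 - 18} \left(-13 + x\right) = \frac{1}{-14} \left(-17\right) \left(-13 + x\right) = \left(- \frac{1}{14}\right) \left(-17\right) \left(-13 + x\right) = \frac{17 \left(-13 + x\right)}{14} = - \frac{221}{14} + \frac{17 x}{14}$)
$\left(X{\left(23 \right)} + 325\right)^{2} = \left(\left(- \frac{221}{14} + \frac{17}{14} \cdot 23\right) + 325\right)^{2} = \left(\left(- \frac{221}{14} + \frac{391}{14}\right) + 325\right)^{2} = \left(\frac{85}{7} + 325\right)^{2} = \left(\frac{2360}{7}\right)^{2} = \frac{5569600}{49}$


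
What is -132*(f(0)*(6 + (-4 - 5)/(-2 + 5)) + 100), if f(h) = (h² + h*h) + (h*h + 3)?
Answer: -14388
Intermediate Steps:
f(h) = 3 + 3*h² (f(h) = (h² + h²) + (h² + 3) = 2*h² + (3 + h²) = 3 + 3*h²)
-132*(f(0)*(6 + (-4 - 5)/(-2 + 5)) + 100) = -132*((3 + 3*0²)*(6 + (-4 - 5)/(-2 + 5)) + 100) = -132*((3 + 3*0)*(6 - 9/3) + 100) = -132*((3 + 0)*(6 - 9*⅓) + 100) = -132*(3*(6 - 3) + 100) = -132*(3*3 + 100) = -132*(9 + 100) = -132*109 = -14388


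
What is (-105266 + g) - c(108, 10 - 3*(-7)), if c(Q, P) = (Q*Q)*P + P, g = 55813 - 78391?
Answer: -489459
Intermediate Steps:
g = -22578
c(Q, P) = P + P*Q**2 (c(Q, P) = Q**2*P + P = P*Q**2 + P = P + P*Q**2)
(-105266 + g) - c(108, 10 - 3*(-7)) = (-105266 - 22578) - (10 - 3*(-7))*(1 + 108**2) = -127844 - (10 + 21)*(1 + 11664) = -127844 - 31*11665 = -127844 - 1*361615 = -127844 - 361615 = -489459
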